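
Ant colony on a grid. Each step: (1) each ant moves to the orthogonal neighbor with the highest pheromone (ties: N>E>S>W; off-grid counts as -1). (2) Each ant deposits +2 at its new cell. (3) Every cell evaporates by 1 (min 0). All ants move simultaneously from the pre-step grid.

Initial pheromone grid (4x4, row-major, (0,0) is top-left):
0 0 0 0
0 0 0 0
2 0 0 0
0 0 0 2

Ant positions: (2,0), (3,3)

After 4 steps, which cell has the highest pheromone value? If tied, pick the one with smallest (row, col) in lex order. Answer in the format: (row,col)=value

Answer: (2,0)=2

Derivation:
Step 1: ant0:(2,0)->N->(1,0) | ant1:(3,3)->N->(2,3)
  grid max=1 at (1,0)
Step 2: ant0:(1,0)->S->(2,0) | ant1:(2,3)->S->(3,3)
  grid max=2 at (2,0)
Step 3: ant0:(2,0)->N->(1,0) | ant1:(3,3)->N->(2,3)
  grid max=1 at (1,0)
Step 4: ant0:(1,0)->S->(2,0) | ant1:(2,3)->S->(3,3)
  grid max=2 at (2,0)
Final grid:
  0 0 0 0
  0 0 0 0
  2 0 0 0
  0 0 0 2
Max pheromone 2 at (2,0)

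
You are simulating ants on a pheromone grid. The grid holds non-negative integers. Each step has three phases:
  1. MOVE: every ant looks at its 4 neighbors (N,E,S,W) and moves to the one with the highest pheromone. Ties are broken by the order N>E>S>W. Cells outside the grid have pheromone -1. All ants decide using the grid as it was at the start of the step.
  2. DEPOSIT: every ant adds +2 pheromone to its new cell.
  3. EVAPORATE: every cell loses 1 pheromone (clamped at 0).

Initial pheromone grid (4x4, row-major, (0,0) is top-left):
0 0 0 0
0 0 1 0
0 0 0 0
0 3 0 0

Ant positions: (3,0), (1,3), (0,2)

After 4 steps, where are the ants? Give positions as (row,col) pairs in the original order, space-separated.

Step 1: ant0:(3,0)->E->(3,1) | ant1:(1,3)->W->(1,2) | ant2:(0,2)->S->(1,2)
  grid max=4 at (1,2)
Step 2: ant0:(3,1)->N->(2,1) | ant1:(1,2)->N->(0,2) | ant2:(1,2)->N->(0,2)
  grid max=3 at (0,2)
Step 3: ant0:(2,1)->S->(3,1) | ant1:(0,2)->S->(1,2) | ant2:(0,2)->S->(1,2)
  grid max=6 at (1,2)
Step 4: ant0:(3,1)->N->(2,1) | ant1:(1,2)->N->(0,2) | ant2:(1,2)->N->(0,2)
  grid max=5 at (0,2)

(2,1) (0,2) (0,2)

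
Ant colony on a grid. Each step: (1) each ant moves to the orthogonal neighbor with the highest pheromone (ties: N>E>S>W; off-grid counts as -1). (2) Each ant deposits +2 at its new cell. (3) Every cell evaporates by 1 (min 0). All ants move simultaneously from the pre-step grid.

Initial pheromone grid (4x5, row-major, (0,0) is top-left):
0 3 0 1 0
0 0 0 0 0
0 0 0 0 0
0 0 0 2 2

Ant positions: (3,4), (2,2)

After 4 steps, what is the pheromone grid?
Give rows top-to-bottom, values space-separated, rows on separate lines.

After step 1: ants at (3,3),(1,2)
  0 2 0 0 0
  0 0 1 0 0
  0 0 0 0 0
  0 0 0 3 1
After step 2: ants at (3,4),(0,2)
  0 1 1 0 0
  0 0 0 0 0
  0 0 0 0 0
  0 0 0 2 2
After step 3: ants at (3,3),(0,1)
  0 2 0 0 0
  0 0 0 0 0
  0 0 0 0 0
  0 0 0 3 1
After step 4: ants at (3,4),(0,2)
  0 1 1 0 0
  0 0 0 0 0
  0 0 0 0 0
  0 0 0 2 2

0 1 1 0 0
0 0 0 0 0
0 0 0 0 0
0 0 0 2 2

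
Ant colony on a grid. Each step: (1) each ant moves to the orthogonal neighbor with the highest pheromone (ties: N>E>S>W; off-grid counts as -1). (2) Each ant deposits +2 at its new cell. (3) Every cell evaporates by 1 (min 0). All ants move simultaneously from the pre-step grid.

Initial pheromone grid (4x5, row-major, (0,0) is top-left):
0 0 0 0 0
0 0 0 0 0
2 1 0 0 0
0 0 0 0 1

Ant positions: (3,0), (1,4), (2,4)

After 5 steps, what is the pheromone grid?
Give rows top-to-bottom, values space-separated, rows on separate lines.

After step 1: ants at (2,0),(0,4),(3,4)
  0 0 0 0 1
  0 0 0 0 0
  3 0 0 0 0
  0 0 0 0 2
After step 2: ants at (1,0),(1,4),(2,4)
  0 0 0 0 0
  1 0 0 0 1
  2 0 0 0 1
  0 0 0 0 1
After step 3: ants at (2,0),(2,4),(1,4)
  0 0 0 0 0
  0 0 0 0 2
  3 0 0 0 2
  0 0 0 0 0
After step 4: ants at (1,0),(1,4),(2,4)
  0 0 0 0 0
  1 0 0 0 3
  2 0 0 0 3
  0 0 0 0 0
After step 5: ants at (2,0),(2,4),(1,4)
  0 0 0 0 0
  0 0 0 0 4
  3 0 0 0 4
  0 0 0 0 0

0 0 0 0 0
0 0 0 0 4
3 0 0 0 4
0 0 0 0 0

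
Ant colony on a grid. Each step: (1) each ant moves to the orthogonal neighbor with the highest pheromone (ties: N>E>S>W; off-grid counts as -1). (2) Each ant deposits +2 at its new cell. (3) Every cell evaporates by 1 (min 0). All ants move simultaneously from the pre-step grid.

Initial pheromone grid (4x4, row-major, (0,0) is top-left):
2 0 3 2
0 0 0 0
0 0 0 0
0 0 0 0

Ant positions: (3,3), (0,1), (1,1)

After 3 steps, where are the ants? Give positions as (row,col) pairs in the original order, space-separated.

Step 1: ant0:(3,3)->N->(2,3) | ant1:(0,1)->E->(0,2) | ant2:(1,1)->N->(0,1)
  grid max=4 at (0,2)
Step 2: ant0:(2,3)->N->(1,3) | ant1:(0,2)->E->(0,3) | ant2:(0,1)->E->(0,2)
  grid max=5 at (0,2)
Step 3: ant0:(1,3)->N->(0,3) | ant1:(0,3)->W->(0,2) | ant2:(0,2)->E->(0,3)
  grid max=6 at (0,2)

(0,3) (0,2) (0,3)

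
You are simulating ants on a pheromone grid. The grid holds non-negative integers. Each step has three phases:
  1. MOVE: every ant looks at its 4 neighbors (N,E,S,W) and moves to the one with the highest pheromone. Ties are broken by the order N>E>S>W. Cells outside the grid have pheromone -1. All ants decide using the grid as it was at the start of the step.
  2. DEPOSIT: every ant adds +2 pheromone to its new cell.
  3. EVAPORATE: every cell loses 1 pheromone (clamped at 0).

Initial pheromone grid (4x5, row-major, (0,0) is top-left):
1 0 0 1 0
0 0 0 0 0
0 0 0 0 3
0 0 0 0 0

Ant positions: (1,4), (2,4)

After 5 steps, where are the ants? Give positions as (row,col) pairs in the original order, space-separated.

Step 1: ant0:(1,4)->S->(2,4) | ant1:(2,4)->N->(1,4)
  grid max=4 at (2,4)
Step 2: ant0:(2,4)->N->(1,4) | ant1:(1,4)->S->(2,4)
  grid max=5 at (2,4)
Step 3: ant0:(1,4)->S->(2,4) | ant1:(2,4)->N->(1,4)
  grid max=6 at (2,4)
Step 4: ant0:(2,4)->N->(1,4) | ant1:(1,4)->S->(2,4)
  grid max=7 at (2,4)
Step 5: ant0:(1,4)->S->(2,4) | ant1:(2,4)->N->(1,4)
  grid max=8 at (2,4)

(2,4) (1,4)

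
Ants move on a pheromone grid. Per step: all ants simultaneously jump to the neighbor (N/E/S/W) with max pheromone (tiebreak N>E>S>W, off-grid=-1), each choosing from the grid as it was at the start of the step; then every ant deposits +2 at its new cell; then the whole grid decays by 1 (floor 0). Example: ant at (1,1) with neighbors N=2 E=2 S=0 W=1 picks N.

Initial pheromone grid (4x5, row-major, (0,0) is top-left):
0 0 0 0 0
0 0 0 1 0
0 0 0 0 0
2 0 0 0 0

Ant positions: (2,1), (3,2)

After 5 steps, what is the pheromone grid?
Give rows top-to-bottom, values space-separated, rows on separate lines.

After step 1: ants at (1,1),(2,2)
  0 0 0 0 0
  0 1 0 0 0
  0 0 1 0 0
  1 0 0 0 0
After step 2: ants at (0,1),(1,2)
  0 1 0 0 0
  0 0 1 0 0
  0 0 0 0 0
  0 0 0 0 0
After step 3: ants at (0,2),(0,2)
  0 0 3 0 0
  0 0 0 0 0
  0 0 0 0 0
  0 0 0 0 0
After step 4: ants at (0,3),(0,3)
  0 0 2 3 0
  0 0 0 0 0
  0 0 0 0 0
  0 0 0 0 0
After step 5: ants at (0,2),(0,2)
  0 0 5 2 0
  0 0 0 0 0
  0 0 0 0 0
  0 0 0 0 0

0 0 5 2 0
0 0 0 0 0
0 0 0 0 0
0 0 0 0 0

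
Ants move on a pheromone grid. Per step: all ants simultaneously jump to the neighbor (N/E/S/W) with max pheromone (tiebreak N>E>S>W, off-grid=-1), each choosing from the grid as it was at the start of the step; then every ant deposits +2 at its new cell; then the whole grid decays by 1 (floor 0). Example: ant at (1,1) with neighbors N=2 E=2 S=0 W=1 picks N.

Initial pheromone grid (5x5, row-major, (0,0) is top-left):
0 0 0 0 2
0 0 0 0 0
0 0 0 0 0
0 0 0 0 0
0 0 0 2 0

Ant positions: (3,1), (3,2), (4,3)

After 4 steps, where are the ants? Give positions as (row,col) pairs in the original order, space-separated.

Step 1: ant0:(3,1)->N->(2,1) | ant1:(3,2)->N->(2,2) | ant2:(4,3)->N->(3,3)
  grid max=1 at (0,4)
Step 2: ant0:(2,1)->E->(2,2) | ant1:(2,2)->W->(2,1) | ant2:(3,3)->S->(4,3)
  grid max=2 at (2,1)
Step 3: ant0:(2,2)->W->(2,1) | ant1:(2,1)->E->(2,2) | ant2:(4,3)->N->(3,3)
  grid max=3 at (2,1)
Step 4: ant0:(2,1)->E->(2,2) | ant1:(2,2)->W->(2,1) | ant2:(3,3)->S->(4,3)
  grid max=4 at (2,1)

(2,2) (2,1) (4,3)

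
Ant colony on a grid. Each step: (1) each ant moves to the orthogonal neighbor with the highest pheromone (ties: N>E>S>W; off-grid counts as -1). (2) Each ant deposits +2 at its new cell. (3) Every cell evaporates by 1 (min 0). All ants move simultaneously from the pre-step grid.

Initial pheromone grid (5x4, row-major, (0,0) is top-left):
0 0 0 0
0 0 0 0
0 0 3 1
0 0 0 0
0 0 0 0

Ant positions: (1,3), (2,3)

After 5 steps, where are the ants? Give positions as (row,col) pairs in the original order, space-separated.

Step 1: ant0:(1,3)->S->(2,3) | ant1:(2,3)->W->(2,2)
  grid max=4 at (2,2)
Step 2: ant0:(2,3)->W->(2,2) | ant1:(2,2)->E->(2,3)
  grid max=5 at (2,2)
Step 3: ant0:(2,2)->E->(2,3) | ant1:(2,3)->W->(2,2)
  grid max=6 at (2,2)
Step 4: ant0:(2,3)->W->(2,2) | ant1:(2,2)->E->(2,3)
  grid max=7 at (2,2)
Step 5: ant0:(2,2)->E->(2,3) | ant1:(2,3)->W->(2,2)
  grid max=8 at (2,2)

(2,3) (2,2)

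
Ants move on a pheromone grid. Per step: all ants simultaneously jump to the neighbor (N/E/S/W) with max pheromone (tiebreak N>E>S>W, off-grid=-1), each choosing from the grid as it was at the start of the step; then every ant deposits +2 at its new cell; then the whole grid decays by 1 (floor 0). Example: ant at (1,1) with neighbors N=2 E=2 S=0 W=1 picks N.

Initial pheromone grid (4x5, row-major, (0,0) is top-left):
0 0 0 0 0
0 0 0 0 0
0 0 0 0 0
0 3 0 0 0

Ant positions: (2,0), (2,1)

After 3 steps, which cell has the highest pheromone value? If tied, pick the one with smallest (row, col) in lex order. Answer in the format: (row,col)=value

Step 1: ant0:(2,0)->N->(1,0) | ant1:(2,1)->S->(3,1)
  grid max=4 at (3,1)
Step 2: ant0:(1,0)->N->(0,0) | ant1:(3,1)->N->(2,1)
  grid max=3 at (3,1)
Step 3: ant0:(0,0)->E->(0,1) | ant1:(2,1)->S->(3,1)
  grid max=4 at (3,1)
Final grid:
  0 1 0 0 0
  0 0 0 0 0
  0 0 0 0 0
  0 4 0 0 0
Max pheromone 4 at (3,1)

Answer: (3,1)=4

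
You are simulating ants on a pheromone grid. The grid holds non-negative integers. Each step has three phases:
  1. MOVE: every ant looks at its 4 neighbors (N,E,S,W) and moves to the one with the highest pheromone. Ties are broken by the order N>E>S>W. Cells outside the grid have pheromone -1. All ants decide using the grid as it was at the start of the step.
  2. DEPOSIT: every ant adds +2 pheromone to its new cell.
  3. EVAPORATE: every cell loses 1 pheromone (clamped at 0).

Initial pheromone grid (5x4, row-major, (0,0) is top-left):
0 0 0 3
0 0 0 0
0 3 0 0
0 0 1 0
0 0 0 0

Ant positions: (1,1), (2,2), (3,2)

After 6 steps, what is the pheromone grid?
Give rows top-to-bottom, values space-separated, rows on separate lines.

After step 1: ants at (2,1),(2,1),(2,2)
  0 0 0 2
  0 0 0 0
  0 6 1 0
  0 0 0 0
  0 0 0 0
After step 2: ants at (2,2),(2,2),(2,1)
  0 0 0 1
  0 0 0 0
  0 7 4 0
  0 0 0 0
  0 0 0 0
After step 3: ants at (2,1),(2,1),(2,2)
  0 0 0 0
  0 0 0 0
  0 10 5 0
  0 0 0 0
  0 0 0 0
After step 4: ants at (2,2),(2,2),(2,1)
  0 0 0 0
  0 0 0 0
  0 11 8 0
  0 0 0 0
  0 0 0 0
After step 5: ants at (2,1),(2,1),(2,2)
  0 0 0 0
  0 0 0 0
  0 14 9 0
  0 0 0 0
  0 0 0 0
After step 6: ants at (2,2),(2,2),(2,1)
  0 0 0 0
  0 0 0 0
  0 15 12 0
  0 0 0 0
  0 0 0 0

0 0 0 0
0 0 0 0
0 15 12 0
0 0 0 0
0 0 0 0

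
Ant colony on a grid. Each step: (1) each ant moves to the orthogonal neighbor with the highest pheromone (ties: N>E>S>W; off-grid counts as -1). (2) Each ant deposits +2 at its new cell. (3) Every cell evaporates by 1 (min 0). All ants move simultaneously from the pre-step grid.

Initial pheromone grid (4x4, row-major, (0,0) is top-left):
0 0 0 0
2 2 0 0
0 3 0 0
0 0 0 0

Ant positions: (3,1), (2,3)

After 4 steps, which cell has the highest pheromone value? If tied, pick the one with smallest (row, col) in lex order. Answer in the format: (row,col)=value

Answer: (2,1)=3

Derivation:
Step 1: ant0:(3,1)->N->(2,1) | ant1:(2,3)->N->(1,3)
  grid max=4 at (2,1)
Step 2: ant0:(2,1)->N->(1,1) | ant1:(1,3)->N->(0,3)
  grid max=3 at (2,1)
Step 3: ant0:(1,1)->S->(2,1) | ant1:(0,3)->S->(1,3)
  grid max=4 at (2,1)
Step 4: ant0:(2,1)->N->(1,1) | ant1:(1,3)->N->(0,3)
  grid max=3 at (2,1)
Final grid:
  0 0 0 1
  0 2 0 0
  0 3 0 0
  0 0 0 0
Max pheromone 3 at (2,1)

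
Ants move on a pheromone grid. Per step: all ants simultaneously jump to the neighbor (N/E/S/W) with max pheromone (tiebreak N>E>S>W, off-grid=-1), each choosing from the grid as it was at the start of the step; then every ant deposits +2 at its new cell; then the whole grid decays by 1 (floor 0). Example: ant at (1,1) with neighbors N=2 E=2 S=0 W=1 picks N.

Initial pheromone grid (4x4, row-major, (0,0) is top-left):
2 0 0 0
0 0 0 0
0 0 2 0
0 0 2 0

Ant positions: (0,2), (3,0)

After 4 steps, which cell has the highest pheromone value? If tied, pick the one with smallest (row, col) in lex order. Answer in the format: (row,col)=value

Answer: (0,1)=1

Derivation:
Step 1: ant0:(0,2)->E->(0,3) | ant1:(3,0)->N->(2,0)
  grid max=1 at (0,0)
Step 2: ant0:(0,3)->S->(1,3) | ant1:(2,0)->N->(1,0)
  grid max=1 at (1,0)
Step 3: ant0:(1,3)->N->(0,3) | ant1:(1,0)->N->(0,0)
  grid max=1 at (0,0)
Step 4: ant0:(0,3)->S->(1,3) | ant1:(0,0)->E->(0,1)
  grid max=1 at (0,1)
Final grid:
  0 1 0 0
  0 0 0 1
  0 0 0 0
  0 0 0 0
Max pheromone 1 at (0,1)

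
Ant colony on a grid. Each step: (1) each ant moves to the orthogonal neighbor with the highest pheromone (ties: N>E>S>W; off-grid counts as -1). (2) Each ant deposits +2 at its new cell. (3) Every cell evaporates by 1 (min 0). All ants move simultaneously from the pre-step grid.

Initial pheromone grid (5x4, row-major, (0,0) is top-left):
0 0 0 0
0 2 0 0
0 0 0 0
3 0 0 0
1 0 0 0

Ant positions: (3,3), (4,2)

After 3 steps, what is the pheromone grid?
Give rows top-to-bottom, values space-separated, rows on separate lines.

After step 1: ants at (2,3),(3,2)
  0 0 0 0
  0 1 0 0
  0 0 0 1
  2 0 1 0
  0 0 0 0
After step 2: ants at (1,3),(2,2)
  0 0 0 0
  0 0 0 1
  0 0 1 0
  1 0 0 0
  0 0 0 0
After step 3: ants at (0,3),(1,2)
  0 0 0 1
  0 0 1 0
  0 0 0 0
  0 0 0 0
  0 0 0 0

0 0 0 1
0 0 1 0
0 0 0 0
0 0 0 0
0 0 0 0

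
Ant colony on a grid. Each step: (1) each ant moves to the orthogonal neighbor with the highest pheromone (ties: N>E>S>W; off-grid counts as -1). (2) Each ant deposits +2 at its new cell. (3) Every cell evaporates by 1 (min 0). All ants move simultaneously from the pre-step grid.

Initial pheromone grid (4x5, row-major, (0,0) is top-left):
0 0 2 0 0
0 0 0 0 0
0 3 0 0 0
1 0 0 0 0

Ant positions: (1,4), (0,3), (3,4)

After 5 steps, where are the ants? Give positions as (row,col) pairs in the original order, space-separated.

Step 1: ant0:(1,4)->N->(0,4) | ant1:(0,3)->W->(0,2) | ant2:(3,4)->N->(2,4)
  grid max=3 at (0,2)
Step 2: ant0:(0,4)->S->(1,4) | ant1:(0,2)->E->(0,3) | ant2:(2,4)->N->(1,4)
  grid max=3 at (1,4)
Step 3: ant0:(1,4)->N->(0,4) | ant1:(0,3)->W->(0,2) | ant2:(1,4)->N->(0,4)
  grid max=3 at (0,2)
Step 4: ant0:(0,4)->S->(1,4) | ant1:(0,2)->E->(0,3) | ant2:(0,4)->S->(1,4)
  grid max=5 at (1,4)
Step 5: ant0:(1,4)->N->(0,4) | ant1:(0,3)->E->(0,4) | ant2:(1,4)->N->(0,4)
  grid max=7 at (0,4)

(0,4) (0,4) (0,4)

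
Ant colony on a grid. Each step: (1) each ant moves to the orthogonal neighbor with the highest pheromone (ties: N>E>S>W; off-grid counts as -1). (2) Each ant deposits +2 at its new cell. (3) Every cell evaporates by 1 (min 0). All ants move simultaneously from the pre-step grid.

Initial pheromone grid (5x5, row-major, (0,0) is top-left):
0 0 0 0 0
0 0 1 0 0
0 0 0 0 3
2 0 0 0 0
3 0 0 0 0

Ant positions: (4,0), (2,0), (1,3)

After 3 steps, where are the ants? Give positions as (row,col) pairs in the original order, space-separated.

Step 1: ant0:(4,0)->N->(3,0) | ant1:(2,0)->S->(3,0) | ant2:(1,3)->W->(1,2)
  grid max=5 at (3,0)
Step 2: ant0:(3,0)->S->(4,0) | ant1:(3,0)->S->(4,0) | ant2:(1,2)->N->(0,2)
  grid max=5 at (4,0)
Step 3: ant0:(4,0)->N->(3,0) | ant1:(4,0)->N->(3,0) | ant2:(0,2)->S->(1,2)
  grid max=7 at (3,0)

(3,0) (3,0) (1,2)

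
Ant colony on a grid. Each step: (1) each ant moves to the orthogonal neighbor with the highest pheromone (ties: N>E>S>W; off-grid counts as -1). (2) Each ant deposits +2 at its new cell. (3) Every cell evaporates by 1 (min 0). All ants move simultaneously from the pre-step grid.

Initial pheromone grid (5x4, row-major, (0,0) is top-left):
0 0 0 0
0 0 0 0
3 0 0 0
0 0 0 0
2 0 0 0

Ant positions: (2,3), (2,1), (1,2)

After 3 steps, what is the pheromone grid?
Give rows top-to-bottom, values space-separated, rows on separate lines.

After step 1: ants at (1,3),(2,0),(0,2)
  0 0 1 0
  0 0 0 1
  4 0 0 0
  0 0 0 0
  1 0 0 0
After step 2: ants at (0,3),(1,0),(0,3)
  0 0 0 3
  1 0 0 0
  3 0 0 0
  0 0 0 0
  0 0 0 0
After step 3: ants at (1,3),(2,0),(1,3)
  0 0 0 2
  0 0 0 3
  4 0 0 0
  0 0 0 0
  0 0 0 0

0 0 0 2
0 0 0 3
4 0 0 0
0 0 0 0
0 0 0 0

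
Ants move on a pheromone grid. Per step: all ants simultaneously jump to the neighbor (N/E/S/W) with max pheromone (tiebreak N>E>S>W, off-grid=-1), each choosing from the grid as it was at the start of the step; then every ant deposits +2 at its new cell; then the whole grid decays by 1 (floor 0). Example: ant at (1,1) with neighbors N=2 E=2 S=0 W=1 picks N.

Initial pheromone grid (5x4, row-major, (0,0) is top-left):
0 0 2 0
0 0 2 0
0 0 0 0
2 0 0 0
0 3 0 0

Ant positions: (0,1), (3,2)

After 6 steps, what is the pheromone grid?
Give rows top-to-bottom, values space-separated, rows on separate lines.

After step 1: ants at (0,2),(2,2)
  0 0 3 0
  0 0 1 0
  0 0 1 0
  1 0 0 0
  0 2 0 0
After step 2: ants at (1,2),(1,2)
  0 0 2 0
  0 0 4 0
  0 0 0 0
  0 0 0 0
  0 1 0 0
After step 3: ants at (0,2),(0,2)
  0 0 5 0
  0 0 3 0
  0 0 0 0
  0 0 0 0
  0 0 0 0
After step 4: ants at (1,2),(1,2)
  0 0 4 0
  0 0 6 0
  0 0 0 0
  0 0 0 0
  0 0 0 0
After step 5: ants at (0,2),(0,2)
  0 0 7 0
  0 0 5 0
  0 0 0 0
  0 0 0 0
  0 0 0 0
After step 6: ants at (1,2),(1,2)
  0 0 6 0
  0 0 8 0
  0 0 0 0
  0 0 0 0
  0 0 0 0

0 0 6 0
0 0 8 0
0 0 0 0
0 0 0 0
0 0 0 0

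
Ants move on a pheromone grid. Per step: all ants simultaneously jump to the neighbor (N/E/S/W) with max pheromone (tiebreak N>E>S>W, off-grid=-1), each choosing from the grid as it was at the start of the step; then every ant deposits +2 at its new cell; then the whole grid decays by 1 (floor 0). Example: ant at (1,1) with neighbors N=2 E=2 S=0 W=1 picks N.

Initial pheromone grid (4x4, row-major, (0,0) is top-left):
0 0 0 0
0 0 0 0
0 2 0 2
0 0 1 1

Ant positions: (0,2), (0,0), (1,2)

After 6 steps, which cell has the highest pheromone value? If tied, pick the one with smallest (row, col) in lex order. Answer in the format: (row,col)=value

Answer: (0,2)=12

Derivation:
Step 1: ant0:(0,2)->E->(0,3) | ant1:(0,0)->E->(0,1) | ant2:(1,2)->N->(0,2)
  grid max=1 at (0,1)
Step 2: ant0:(0,3)->W->(0,2) | ant1:(0,1)->E->(0,2) | ant2:(0,2)->E->(0,3)
  grid max=4 at (0,2)
Step 3: ant0:(0,2)->E->(0,3) | ant1:(0,2)->E->(0,3) | ant2:(0,3)->W->(0,2)
  grid max=5 at (0,2)
Step 4: ant0:(0,3)->W->(0,2) | ant1:(0,3)->W->(0,2) | ant2:(0,2)->E->(0,3)
  grid max=8 at (0,2)
Step 5: ant0:(0,2)->E->(0,3) | ant1:(0,2)->E->(0,3) | ant2:(0,3)->W->(0,2)
  grid max=9 at (0,2)
Step 6: ant0:(0,3)->W->(0,2) | ant1:(0,3)->W->(0,2) | ant2:(0,2)->E->(0,3)
  grid max=12 at (0,2)
Final grid:
  0 0 12 10
  0 0 0 0
  0 0 0 0
  0 0 0 0
Max pheromone 12 at (0,2)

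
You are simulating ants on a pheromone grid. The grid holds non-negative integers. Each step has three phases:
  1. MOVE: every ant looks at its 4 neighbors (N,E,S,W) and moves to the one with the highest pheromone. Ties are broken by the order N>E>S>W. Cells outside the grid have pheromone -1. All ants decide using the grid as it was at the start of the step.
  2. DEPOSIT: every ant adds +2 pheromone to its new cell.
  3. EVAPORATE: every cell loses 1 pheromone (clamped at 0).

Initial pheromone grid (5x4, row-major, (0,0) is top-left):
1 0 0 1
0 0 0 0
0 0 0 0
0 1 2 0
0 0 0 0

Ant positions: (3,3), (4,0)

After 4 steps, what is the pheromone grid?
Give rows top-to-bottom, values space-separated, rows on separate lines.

After step 1: ants at (3,2),(3,0)
  0 0 0 0
  0 0 0 0
  0 0 0 0
  1 0 3 0
  0 0 0 0
After step 2: ants at (2,2),(2,0)
  0 0 0 0
  0 0 0 0
  1 0 1 0
  0 0 2 0
  0 0 0 0
After step 3: ants at (3,2),(1,0)
  0 0 0 0
  1 0 0 0
  0 0 0 0
  0 0 3 0
  0 0 0 0
After step 4: ants at (2,2),(0,0)
  1 0 0 0
  0 0 0 0
  0 0 1 0
  0 0 2 0
  0 0 0 0

1 0 0 0
0 0 0 0
0 0 1 0
0 0 2 0
0 0 0 0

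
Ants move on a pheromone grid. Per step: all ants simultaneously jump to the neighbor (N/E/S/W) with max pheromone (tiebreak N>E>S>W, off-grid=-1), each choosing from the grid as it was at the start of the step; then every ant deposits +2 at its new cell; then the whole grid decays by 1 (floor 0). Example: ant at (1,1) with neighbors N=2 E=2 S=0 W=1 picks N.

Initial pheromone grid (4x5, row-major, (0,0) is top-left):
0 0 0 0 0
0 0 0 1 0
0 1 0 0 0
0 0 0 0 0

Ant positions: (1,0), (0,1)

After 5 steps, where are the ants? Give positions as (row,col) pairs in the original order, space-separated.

Step 1: ant0:(1,0)->N->(0,0) | ant1:(0,1)->E->(0,2)
  grid max=1 at (0,0)
Step 2: ant0:(0,0)->E->(0,1) | ant1:(0,2)->E->(0,3)
  grid max=1 at (0,1)
Step 3: ant0:(0,1)->E->(0,2) | ant1:(0,3)->E->(0,4)
  grid max=1 at (0,2)
Step 4: ant0:(0,2)->E->(0,3) | ant1:(0,4)->S->(1,4)
  grid max=1 at (0,3)
Step 5: ant0:(0,3)->E->(0,4) | ant1:(1,4)->N->(0,4)
  grid max=3 at (0,4)

(0,4) (0,4)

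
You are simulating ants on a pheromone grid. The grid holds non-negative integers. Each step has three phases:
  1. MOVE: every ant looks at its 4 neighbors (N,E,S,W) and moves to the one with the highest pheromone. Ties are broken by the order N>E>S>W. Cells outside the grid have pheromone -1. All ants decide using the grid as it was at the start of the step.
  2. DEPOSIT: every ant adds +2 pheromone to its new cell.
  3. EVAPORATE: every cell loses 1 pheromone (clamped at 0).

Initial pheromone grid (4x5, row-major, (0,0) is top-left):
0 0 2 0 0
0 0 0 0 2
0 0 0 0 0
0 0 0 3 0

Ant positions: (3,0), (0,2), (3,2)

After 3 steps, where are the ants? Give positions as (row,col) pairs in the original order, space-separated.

Step 1: ant0:(3,0)->N->(2,0) | ant1:(0,2)->E->(0,3) | ant2:(3,2)->E->(3,3)
  grid max=4 at (3,3)
Step 2: ant0:(2,0)->N->(1,0) | ant1:(0,3)->W->(0,2) | ant2:(3,3)->N->(2,3)
  grid max=3 at (3,3)
Step 3: ant0:(1,0)->N->(0,0) | ant1:(0,2)->E->(0,3) | ant2:(2,3)->S->(3,3)
  grid max=4 at (3,3)

(0,0) (0,3) (3,3)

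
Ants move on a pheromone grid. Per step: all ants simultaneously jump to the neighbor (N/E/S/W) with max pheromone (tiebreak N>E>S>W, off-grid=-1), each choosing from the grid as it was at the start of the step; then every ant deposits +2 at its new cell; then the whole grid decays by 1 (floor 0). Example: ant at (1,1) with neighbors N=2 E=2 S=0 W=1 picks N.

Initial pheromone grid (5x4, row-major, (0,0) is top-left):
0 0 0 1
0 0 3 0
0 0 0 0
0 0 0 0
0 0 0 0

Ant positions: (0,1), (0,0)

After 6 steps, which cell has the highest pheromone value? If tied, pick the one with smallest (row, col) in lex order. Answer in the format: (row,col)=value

Step 1: ant0:(0,1)->E->(0,2) | ant1:(0,0)->E->(0,1)
  grid max=2 at (1,2)
Step 2: ant0:(0,2)->S->(1,2) | ant1:(0,1)->E->(0,2)
  grid max=3 at (1,2)
Step 3: ant0:(1,2)->N->(0,2) | ant1:(0,2)->S->(1,2)
  grid max=4 at (1,2)
Step 4: ant0:(0,2)->S->(1,2) | ant1:(1,2)->N->(0,2)
  grid max=5 at (1,2)
Step 5: ant0:(1,2)->N->(0,2) | ant1:(0,2)->S->(1,2)
  grid max=6 at (1,2)
Step 6: ant0:(0,2)->S->(1,2) | ant1:(1,2)->N->(0,2)
  grid max=7 at (1,2)
Final grid:
  0 0 6 0
  0 0 7 0
  0 0 0 0
  0 0 0 0
  0 0 0 0
Max pheromone 7 at (1,2)

Answer: (1,2)=7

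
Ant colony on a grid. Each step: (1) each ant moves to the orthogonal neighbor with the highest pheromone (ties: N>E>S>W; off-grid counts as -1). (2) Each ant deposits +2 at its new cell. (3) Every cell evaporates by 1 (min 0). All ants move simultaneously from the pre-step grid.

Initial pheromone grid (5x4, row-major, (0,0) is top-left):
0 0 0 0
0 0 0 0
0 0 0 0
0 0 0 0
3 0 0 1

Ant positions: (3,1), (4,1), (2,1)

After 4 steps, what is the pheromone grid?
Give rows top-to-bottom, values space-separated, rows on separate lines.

After step 1: ants at (2,1),(4,0),(1,1)
  0 0 0 0
  0 1 0 0
  0 1 0 0
  0 0 0 0
  4 0 0 0
After step 2: ants at (1,1),(3,0),(2,1)
  0 0 0 0
  0 2 0 0
  0 2 0 0
  1 0 0 0
  3 0 0 0
After step 3: ants at (2,1),(4,0),(1,1)
  0 0 0 0
  0 3 0 0
  0 3 0 0
  0 0 0 0
  4 0 0 0
After step 4: ants at (1,1),(3,0),(2,1)
  0 0 0 0
  0 4 0 0
  0 4 0 0
  1 0 0 0
  3 0 0 0

0 0 0 0
0 4 0 0
0 4 0 0
1 0 0 0
3 0 0 0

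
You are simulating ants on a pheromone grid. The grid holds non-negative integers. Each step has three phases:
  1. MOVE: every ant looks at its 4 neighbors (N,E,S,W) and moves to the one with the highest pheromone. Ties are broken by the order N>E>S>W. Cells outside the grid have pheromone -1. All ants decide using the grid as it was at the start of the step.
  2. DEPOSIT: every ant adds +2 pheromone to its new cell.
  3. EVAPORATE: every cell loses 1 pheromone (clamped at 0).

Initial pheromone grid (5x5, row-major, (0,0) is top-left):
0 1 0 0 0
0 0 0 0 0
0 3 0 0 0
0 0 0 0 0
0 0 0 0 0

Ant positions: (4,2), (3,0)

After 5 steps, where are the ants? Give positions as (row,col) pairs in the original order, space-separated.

Step 1: ant0:(4,2)->N->(3,2) | ant1:(3,0)->N->(2,0)
  grid max=2 at (2,1)
Step 2: ant0:(3,2)->N->(2,2) | ant1:(2,0)->E->(2,1)
  grid max=3 at (2,1)
Step 3: ant0:(2,2)->W->(2,1) | ant1:(2,1)->E->(2,2)
  grid max=4 at (2,1)
Step 4: ant0:(2,1)->E->(2,2) | ant1:(2,2)->W->(2,1)
  grid max=5 at (2,1)
Step 5: ant0:(2,2)->W->(2,1) | ant1:(2,1)->E->(2,2)
  grid max=6 at (2,1)

(2,1) (2,2)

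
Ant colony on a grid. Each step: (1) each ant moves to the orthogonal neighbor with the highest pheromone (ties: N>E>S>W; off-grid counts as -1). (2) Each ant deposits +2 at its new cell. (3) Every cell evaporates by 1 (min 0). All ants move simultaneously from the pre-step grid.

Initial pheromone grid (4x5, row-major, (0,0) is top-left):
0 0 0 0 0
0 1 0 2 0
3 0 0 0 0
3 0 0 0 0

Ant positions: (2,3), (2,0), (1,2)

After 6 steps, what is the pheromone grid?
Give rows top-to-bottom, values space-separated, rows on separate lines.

After step 1: ants at (1,3),(3,0),(1,3)
  0 0 0 0 0
  0 0 0 5 0
  2 0 0 0 0
  4 0 0 0 0
After step 2: ants at (0,3),(2,0),(0,3)
  0 0 0 3 0
  0 0 0 4 0
  3 0 0 0 0
  3 0 0 0 0
After step 3: ants at (1,3),(3,0),(1,3)
  0 0 0 2 0
  0 0 0 7 0
  2 0 0 0 0
  4 0 0 0 0
After step 4: ants at (0,3),(2,0),(0,3)
  0 0 0 5 0
  0 0 0 6 0
  3 0 0 0 0
  3 0 0 0 0
After step 5: ants at (1,3),(3,0),(1,3)
  0 0 0 4 0
  0 0 0 9 0
  2 0 0 0 0
  4 0 0 0 0
After step 6: ants at (0,3),(2,0),(0,3)
  0 0 0 7 0
  0 0 0 8 0
  3 0 0 0 0
  3 0 0 0 0

0 0 0 7 0
0 0 0 8 0
3 0 0 0 0
3 0 0 0 0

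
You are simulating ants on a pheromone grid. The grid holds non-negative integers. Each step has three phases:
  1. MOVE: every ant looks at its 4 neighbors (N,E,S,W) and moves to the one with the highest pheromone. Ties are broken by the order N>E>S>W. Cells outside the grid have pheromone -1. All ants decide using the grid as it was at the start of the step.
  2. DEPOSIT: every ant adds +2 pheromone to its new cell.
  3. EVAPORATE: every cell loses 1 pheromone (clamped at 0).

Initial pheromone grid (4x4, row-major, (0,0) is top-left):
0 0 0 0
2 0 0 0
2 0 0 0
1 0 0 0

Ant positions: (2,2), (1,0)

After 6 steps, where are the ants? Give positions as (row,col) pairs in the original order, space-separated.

Step 1: ant0:(2,2)->N->(1,2) | ant1:(1,0)->S->(2,0)
  grid max=3 at (2,0)
Step 2: ant0:(1,2)->N->(0,2) | ant1:(2,0)->N->(1,0)
  grid max=2 at (1,0)
Step 3: ant0:(0,2)->E->(0,3) | ant1:(1,0)->S->(2,0)
  grid max=3 at (2,0)
Step 4: ant0:(0,3)->S->(1,3) | ant1:(2,0)->N->(1,0)
  grid max=2 at (1,0)
Step 5: ant0:(1,3)->N->(0,3) | ant1:(1,0)->S->(2,0)
  grid max=3 at (2,0)
Step 6: ant0:(0,3)->S->(1,3) | ant1:(2,0)->N->(1,0)
  grid max=2 at (1,0)

(1,3) (1,0)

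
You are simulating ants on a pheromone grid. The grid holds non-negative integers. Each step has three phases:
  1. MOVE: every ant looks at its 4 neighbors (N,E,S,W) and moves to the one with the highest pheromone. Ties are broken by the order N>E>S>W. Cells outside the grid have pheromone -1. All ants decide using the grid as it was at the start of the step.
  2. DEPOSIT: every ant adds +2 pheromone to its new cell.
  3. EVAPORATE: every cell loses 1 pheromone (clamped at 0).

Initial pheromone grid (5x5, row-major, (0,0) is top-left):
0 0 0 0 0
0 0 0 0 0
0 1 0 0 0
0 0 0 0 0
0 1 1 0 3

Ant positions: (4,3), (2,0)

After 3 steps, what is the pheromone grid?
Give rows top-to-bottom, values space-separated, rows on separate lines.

After step 1: ants at (4,4),(2,1)
  0 0 0 0 0
  0 0 0 0 0
  0 2 0 0 0
  0 0 0 0 0
  0 0 0 0 4
After step 2: ants at (3,4),(1,1)
  0 0 0 0 0
  0 1 0 0 0
  0 1 0 0 0
  0 0 0 0 1
  0 0 0 0 3
After step 3: ants at (4,4),(2,1)
  0 0 0 0 0
  0 0 0 0 0
  0 2 0 0 0
  0 0 0 0 0
  0 0 0 0 4

0 0 0 0 0
0 0 0 0 0
0 2 0 0 0
0 0 0 0 0
0 0 0 0 4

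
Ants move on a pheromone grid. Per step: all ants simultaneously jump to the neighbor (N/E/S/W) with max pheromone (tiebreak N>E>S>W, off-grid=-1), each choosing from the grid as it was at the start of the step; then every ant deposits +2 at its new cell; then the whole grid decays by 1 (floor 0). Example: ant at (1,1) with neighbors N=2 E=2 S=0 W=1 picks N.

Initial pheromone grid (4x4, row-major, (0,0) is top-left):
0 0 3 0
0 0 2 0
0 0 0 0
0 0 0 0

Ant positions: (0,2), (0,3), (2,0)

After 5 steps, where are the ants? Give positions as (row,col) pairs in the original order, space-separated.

Step 1: ant0:(0,2)->S->(1,2) | ant1:(0,3)->W->(0,2) | ant2:(2,0)->N->(1,0)
  grid max=4 at (0,2)
Step 2: ant0:(1,2)->N->(0,2) | ant1:(0,2)->S->(1,2) | ant2:(1,0)->N->(0,0)
  grid max=5 at (0,2)
Step 3: ant0:(0,2)->S->(1,2) | ant1:(1,2)->N->(0,2) | ant2:(0,0)->E->(0,1)
  grid max=6 at (0,2)
Step 4: ant0:(1,2)->N->(0,2) | ant1:(0,2)->S->(1,2) | ant2:(0,1)->E->(0,2)
  grid max=9 at (0,2)
Step 5: ant0:(0,2)->S->(1,2) | ant1:(1,2)->N->(0,2) | ant2:(0,2)->S->(1,2)
  grid max=10 at (0,2)

(1,2) (0,2) (1,2)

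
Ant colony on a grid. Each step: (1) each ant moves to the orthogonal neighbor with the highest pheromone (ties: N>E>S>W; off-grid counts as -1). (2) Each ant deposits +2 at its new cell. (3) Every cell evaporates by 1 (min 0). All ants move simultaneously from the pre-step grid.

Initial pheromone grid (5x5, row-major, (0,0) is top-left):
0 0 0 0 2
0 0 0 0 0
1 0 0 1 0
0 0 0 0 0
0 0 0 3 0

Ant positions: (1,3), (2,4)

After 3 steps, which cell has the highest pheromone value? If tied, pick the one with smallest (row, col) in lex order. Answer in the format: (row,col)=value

Step 1: ant0:(1,3)->S->(2,3) | ant1:(2,4)->W->(2,3)
  grid max=4 at (2,3)
Step 2: ant0:(2,3)->N->(1,3) | ant1:(2,3)->N->(1,3)
  grid max=3 at (1,3)
Step 3: ant0:(1,3)->S->(2,3) | ant1:(1,3)->S->(2,3)
  grid max=6 at (2,3)
Final grid:
  0 0 0 0 0
  0 0 0 2 0
  0 0 0 6 0
  0 0 0 0 0
  0 0 0 0 0
Max pheromone 6 at (2,3)

Answer: (2,3)=6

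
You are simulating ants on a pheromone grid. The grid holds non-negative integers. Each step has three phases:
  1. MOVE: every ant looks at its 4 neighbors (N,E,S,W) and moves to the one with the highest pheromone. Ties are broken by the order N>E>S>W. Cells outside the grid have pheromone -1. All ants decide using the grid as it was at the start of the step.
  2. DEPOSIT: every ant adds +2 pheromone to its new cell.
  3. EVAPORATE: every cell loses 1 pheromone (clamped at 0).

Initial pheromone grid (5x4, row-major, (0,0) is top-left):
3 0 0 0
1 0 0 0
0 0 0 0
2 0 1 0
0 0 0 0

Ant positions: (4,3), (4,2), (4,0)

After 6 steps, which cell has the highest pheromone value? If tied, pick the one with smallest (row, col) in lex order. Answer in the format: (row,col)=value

Step 1: ant0:(4,3)->N->(3,3) | ant1:(4,2)->N->(3,2) | ant2:(4,0)->N->(3,0)
  grid max=3 at (3,0)
Step 2: ant0:(3,3)->W->(3,2) | ant1:(3,2)->E->(3,3) | ant2:(3,0)->N->(2,0)
  grid max=3 at (3,2)
Step 3: ant0:(3,2)->E->(3,3) | ant1:(3,3)->W->(3,2) | ant2:(2,0)->S->(3,0)
  grid max=4 at (3,2)
Step 4: ant0:(3,3)->W->(3,2) | ant1:(3,2)->E->(3,3) | ant2:(3,0)->N->(2,0)
  grid max=5 at (3,2)
Step 5: ant0:(3,2)->E->(3,3) | ant1:(3,3)->W->(3,2) | ant2:(2,0)->S->(3,0)
  grid max=6 at (3,2)
Step 6: ant0:(3,3)->W->(3,2) | ant1:(3,2)->E->(3,3) | ant2:(3,0)->N->(2,0)
  grid max=7 at (3,2)
Final grid:
  0 0 0 0
  0 0 0 0
  1 0 0 0
  2 0 7 6
  0 0 0 0
Max pheromone 7 at (3,2)

Answer: (3,2)=7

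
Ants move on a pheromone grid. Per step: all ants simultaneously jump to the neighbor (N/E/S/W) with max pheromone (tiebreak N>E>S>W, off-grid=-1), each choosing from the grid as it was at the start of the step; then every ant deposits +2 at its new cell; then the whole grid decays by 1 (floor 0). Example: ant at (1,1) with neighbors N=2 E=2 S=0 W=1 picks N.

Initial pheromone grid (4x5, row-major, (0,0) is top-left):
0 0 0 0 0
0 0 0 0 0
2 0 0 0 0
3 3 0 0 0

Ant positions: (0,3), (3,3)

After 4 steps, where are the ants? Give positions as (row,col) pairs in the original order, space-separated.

Step 1: ant0:(0,3)->E->(0,4) | ant1:(3,3)->N->(2,3)
  grid max=2 at (3,0)
Step 2: ant0:(0,4)->S->(1,4) | ant1:(2,3)->N->(1,3)
  grid max=1 at (1,3)
Step 3: ant0:(1,4)->W->(1,3) | ant1:(1,3)->E->(1,4)
  grid max=2 at (1,3)
Step 4: ant0:(1,3)->E->(1,4) | ant1:(1,4)->W->(1,3)
  grid max=3 at (1,3)

(1,4) (1,3)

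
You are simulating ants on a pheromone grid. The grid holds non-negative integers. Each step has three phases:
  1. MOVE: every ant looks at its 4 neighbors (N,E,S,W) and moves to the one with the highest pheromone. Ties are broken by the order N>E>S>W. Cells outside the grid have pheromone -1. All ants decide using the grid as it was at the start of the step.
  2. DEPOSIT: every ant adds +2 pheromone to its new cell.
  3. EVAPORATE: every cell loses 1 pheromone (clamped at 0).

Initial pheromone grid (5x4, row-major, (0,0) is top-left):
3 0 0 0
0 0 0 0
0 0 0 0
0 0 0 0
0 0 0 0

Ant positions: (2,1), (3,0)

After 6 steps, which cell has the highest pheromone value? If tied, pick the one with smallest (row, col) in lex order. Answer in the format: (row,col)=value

Step 1: ant0:(2,1)->N->(1,1) | ant1:(3,0)->N->(2,0)
  grid max=2 at (0,0)
Step 2: ant0:(1,1)->N->(0,1) | ant1:(2,0)->N->(1,0)
  grid max=1 at (0,0)
Step 3: ant0:(0,1)->W->(0,0) | ant1:(1,0)->N->(0,0)
  grid max=4 at (0,0)
Step 4: ant0:(0,0)->E->(0,1) | ant1:(0,0)->E->(0,1)
  grid max=3 at (0,0)
Step 5: ant0:(0,1)->W->(0,0) | ant1:(0,1)->W->(0,0)
  grid max=6 at (0,0)
Step 6: ant0:(0,0)->E->(0,1) | ant1:(0,0)->E->(0,1)
  grid max=5 at (0,0)
Final grid:
  5 5 0 0
  0 0 0 0
  0 0 0 0
  0 0 0 0
  0 0 0 0
Max pheromone 5 at (0,0)

Answer: (0,0)=5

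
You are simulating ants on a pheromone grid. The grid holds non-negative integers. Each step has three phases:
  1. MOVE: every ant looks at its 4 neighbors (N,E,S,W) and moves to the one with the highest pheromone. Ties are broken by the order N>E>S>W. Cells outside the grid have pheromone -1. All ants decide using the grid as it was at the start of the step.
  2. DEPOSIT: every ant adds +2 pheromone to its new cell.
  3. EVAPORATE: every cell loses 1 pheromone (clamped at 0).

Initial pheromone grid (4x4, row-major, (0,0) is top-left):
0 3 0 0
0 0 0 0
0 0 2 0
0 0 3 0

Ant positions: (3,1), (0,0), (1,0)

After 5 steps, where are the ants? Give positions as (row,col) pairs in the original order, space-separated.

Step 1: ant0:(3,1)->E->(3,2) | ant1:(0,0)->E->(0,1) | ant2:(1,0)->N->(0,0)
  grid max=4 at (0,1)
Step 2: ant0:(3,2)->N->(2,2) | ant1:(0,1)->W->(0,0) | ant2:(0,0)->E->(0,1)
  grid max=5 at (0,1)
Step 3: ant0:(2,2)->S->(3,2) | ant1:(0,0)->E->(0,1) | ant2:(0,1)->W->(0,0)
  grid max=6 at (0,1)
Step 4: ant0:(3,2)->N->(2,2) | ant1:(0,1)->W->(0,0) | ant2:(0,0)->E->(0,1)
  grid max=7 at (0,1)
Step 5: ant0:(2,2)->S->(3,2) | ant1:(0,0)->E->(0,1) | ant2:(0,1)->W->(0,0)
  grid max=8 at (0,1)

(3,2) (0,1) (0,0)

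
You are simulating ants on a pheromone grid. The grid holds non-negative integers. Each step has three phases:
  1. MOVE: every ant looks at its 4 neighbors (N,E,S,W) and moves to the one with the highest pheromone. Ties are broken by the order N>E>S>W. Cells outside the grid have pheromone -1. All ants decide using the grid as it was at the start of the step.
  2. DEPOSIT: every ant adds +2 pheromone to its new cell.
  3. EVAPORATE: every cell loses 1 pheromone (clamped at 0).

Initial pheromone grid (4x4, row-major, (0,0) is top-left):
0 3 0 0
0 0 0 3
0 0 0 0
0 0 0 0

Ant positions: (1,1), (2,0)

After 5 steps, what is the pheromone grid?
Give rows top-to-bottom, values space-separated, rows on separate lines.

After step 1: ants at (0,1),(1,0)
  0 4 0 0
  1 0 0 2
  0 0 0 0
  0 0 0 0
After step 2: ants at (0,2),(0,0)
  1 3 1 0
  0 0 0 1
  0 0 0 0
  0 0 0 0
After step 3: ants at (0,1),(0,1)
  0 6 0 0
  0 0 0 0
  0 0 0 0
  0 0 0 0
After step 4: ants at (0,2),(0,2)
  0 5 3 0
  0 0 0 0
  0 0 0 0
  0 0 0 0
After step 5: ants at (0,1),(0,1)
  0 8 2 0
  0 0 0 0
  0 0 0 0
  0 0 0 0

0 8 2 0
0 0 0 0
0 0 0 0
0 0 0 0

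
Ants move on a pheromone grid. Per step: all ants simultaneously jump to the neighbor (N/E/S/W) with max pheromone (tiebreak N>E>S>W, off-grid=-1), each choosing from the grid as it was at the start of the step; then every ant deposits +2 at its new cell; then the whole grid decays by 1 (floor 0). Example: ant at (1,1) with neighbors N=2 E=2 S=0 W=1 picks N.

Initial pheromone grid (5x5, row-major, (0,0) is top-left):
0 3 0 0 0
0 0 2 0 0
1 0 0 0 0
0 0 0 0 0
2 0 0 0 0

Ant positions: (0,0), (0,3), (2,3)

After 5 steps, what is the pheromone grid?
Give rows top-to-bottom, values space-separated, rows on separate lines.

After step 1: ants at (0,1),(0,4),(1,3)
  0 4 0 0 1
  0 0 1 1 0
  0 0 0 0 0
  0 0 0 0 0
  1 0 0 0 0
After step 2: ants at (0,2),(1,4),(1,2)
  0 3 1 0 0
  0 0 2 0 1
  0 0 0 0 0
  0 0 0 0 0
  0 0 0 0 0
After step 3: ants at (0,1),(0,4),(0,2)
  0 4 2 0 1
  0 0 1 0 0
  0 0 0 0 0
  0 0 0 0 0
  0 0 0 0 0
After step 4: ants at (0,2),(1,4),(0,1)
  0 5 3 0 0
  0 0 0 0 1
  0 0 0 0 0
  0 0 0 0 0
  0 0 0 0 0
After step 5: ants at (0,1),(0,4),(0,2)
  0 6 4 0 1
  0 0 0 0 0
  0 0 0 0 0
  0 0 0 0 0
  0 0 0 0 0

0 6 4 0 1
0 0 0 0 0
0 0 0 0 0
0 0 0 0 0
0 0 0 0 0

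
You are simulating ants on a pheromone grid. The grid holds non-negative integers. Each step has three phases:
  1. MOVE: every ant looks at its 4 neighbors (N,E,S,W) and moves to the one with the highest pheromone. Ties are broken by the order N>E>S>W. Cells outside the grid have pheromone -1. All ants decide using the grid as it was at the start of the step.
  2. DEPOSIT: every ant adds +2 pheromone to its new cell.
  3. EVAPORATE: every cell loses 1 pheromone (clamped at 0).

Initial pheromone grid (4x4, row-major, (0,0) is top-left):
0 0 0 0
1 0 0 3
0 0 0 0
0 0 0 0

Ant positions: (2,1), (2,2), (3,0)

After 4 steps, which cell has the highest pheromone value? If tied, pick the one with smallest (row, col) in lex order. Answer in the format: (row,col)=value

Answer: (1,3)=5

Derivation:
Step 1: ant0:(2,1)->N->(1,1) | ant1:(2,2)->N->(1,2) | ant2:(3,0)->N->(2,0)
  grid max=2 at (1,3)
Step 2: ant0:(1,1)->E->(1,2) | ant1:(1,2)->E->(1,3) | ant2:(2,0)->N->(1,0)
  grid max=3 at (1,3)
Step 3: ant0:(1,2)->E->(1,3) | ant1:(1,3)->W->(1,2) | ant2:(1,0)->N->(0,0)
  grid max=4 at (1,3)
Step 4: ant0:(1,3)->W->(1,2) | ant1:(1,2)->E->(1,3) | ant2:(0,0)->E->(0,1)
  grid max=5 at (1,3)
Final grid:
  0 1 0 0
  0 0 4 5
  0 0 0 0
  0 0 0 0
Max pheromone 5 at (1,3)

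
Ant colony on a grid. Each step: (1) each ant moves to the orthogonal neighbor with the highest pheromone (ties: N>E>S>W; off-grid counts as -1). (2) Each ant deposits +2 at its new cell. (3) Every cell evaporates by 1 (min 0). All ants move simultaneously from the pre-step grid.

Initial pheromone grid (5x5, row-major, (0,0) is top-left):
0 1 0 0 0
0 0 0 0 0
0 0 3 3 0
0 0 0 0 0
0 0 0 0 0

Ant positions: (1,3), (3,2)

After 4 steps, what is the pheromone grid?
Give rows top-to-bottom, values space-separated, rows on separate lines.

After step 1: ants at (2,3),(2,2)
  0 0 0 0 0
  0 0 0 0 0
  0 0 4 4 0
  0 0 0 0 0
  0 0 0 0 0
After step 2: ants at (2,2),(2,3)
  0 0 0 0 0
  0 0 0 0 0
  0 0 5 5 0
  0 0 0 0 0
  0 0 0 0 0
After step 3: ants at (2,3),(2,2)
  0 0 0 0 0
  0 0 0 0 0
  0 0 6 6 0
  0 0 0 0 0
  0 0 0 0 0
After step 4: ants at (2,2),(2,3)
  0 0 0 0 0
  0 0 0 0 0
  0 0 7 7 0
  0 0 0 0 0
  0 0 0 0 0

0 0 0 0 0
0 0 0 0 0
0 0 7 7 0
0 0 0 0 0
0 0 0 0 0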